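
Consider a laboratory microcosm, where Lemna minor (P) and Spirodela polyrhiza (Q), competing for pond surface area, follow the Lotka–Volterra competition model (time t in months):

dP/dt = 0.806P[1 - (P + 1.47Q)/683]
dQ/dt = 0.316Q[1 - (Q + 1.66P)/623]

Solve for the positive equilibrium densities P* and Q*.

P* ≈ 162, Q* ≈ 355

Setting both brackets to zero gives the nullclines P + 1.47Q = 683 and 1.66P + Q = 623.
Substituting Q = 623 - 1.66P into the first: P(1 - 1.47·1.66) = 683 - 1.47·623.
So P* = -233/-1.44 = 162, and then Q* = 623 - 1.66·162 = 355.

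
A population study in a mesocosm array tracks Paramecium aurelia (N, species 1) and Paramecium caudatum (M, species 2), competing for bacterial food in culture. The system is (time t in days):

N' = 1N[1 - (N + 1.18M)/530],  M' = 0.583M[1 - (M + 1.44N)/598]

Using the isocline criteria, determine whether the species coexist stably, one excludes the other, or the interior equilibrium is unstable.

unstable coexistence (outcome depends on initial conditions)

Compare the nullcline intercepts: K1/α12 = 530/1.18 = 449 < K2 = 598; K2/α21 = 598/1.44 = 415 < K1 = 530.
Since both are reversed, neither can invade when rare; the interior point is a saddle.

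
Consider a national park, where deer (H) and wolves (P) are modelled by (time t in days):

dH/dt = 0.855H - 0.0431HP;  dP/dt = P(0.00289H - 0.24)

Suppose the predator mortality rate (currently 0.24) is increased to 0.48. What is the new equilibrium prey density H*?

H* ≈ 166

At the interior fixed point, setting dP/dt = 0 with P > 0 fixes H* = (predator death rate)/(HP coefficient) — independent of the other coefficients.
With the change, H* = 0.48/0.00289 = 166; it rises from 83.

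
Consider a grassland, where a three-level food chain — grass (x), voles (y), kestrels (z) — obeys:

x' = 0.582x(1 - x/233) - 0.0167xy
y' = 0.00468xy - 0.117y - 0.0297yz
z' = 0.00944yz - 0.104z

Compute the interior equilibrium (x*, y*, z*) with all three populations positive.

From dz/dt = 0: 0.00944y* = 0.104, so y* = 11.
From dx/dt = 0: 0.582(1 - x*/233) = 0.0167·11, giving x* = 233·(1 - 0.316) = 159.
From dy/dt = 0: 0.00468·159 - 0.117 = 0.0297z*, so z* = 0.629/0.0297 = 21.2.

x* ≈ 159, y* ≈ 11, z* ≈ 21.2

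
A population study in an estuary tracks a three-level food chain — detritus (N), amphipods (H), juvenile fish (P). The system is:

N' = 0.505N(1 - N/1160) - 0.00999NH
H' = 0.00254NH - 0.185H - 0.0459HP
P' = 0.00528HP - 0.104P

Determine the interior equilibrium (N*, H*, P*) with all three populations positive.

N* ≈ 708, H* ≈ 19.7, P* ≈ 35.1

From dP/dt = 0: 0.00528H* = 0.104, so H* = 19.7.
From dN/dt = 0: 0.505(1 - N*/1160) = 0.00999·19.7, giving N* = 1160·(1 - 0.39) = 708.
From dH/dt = 0: 0.00254·708 - 0.185 = 0.0459P*, so P* = 1.61/0.0459 = 35.1.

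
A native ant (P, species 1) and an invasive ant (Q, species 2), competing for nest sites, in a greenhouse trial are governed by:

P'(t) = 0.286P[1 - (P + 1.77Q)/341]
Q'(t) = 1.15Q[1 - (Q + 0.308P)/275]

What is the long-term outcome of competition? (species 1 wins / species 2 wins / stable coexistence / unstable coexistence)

Compare the nullcline intercepts: K1/α12 = 341/1.77 = 193 < K2 = 275; K2/α21 = 275/0.308 = 893 > K1 = 341.
Since the inequalities point opposite ways, species 2 can invade but species 1 cannot.

species 2 excludes species 1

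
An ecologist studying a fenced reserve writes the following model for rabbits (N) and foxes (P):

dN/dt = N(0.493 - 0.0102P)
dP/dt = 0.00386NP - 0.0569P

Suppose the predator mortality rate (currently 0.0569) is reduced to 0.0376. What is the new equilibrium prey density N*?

N* ≈ 9.74

At the interior fixed point, setting dP/dt = 0 with P > 0 fixes N* = (predator death rate)/(NP coefficient) — independent of the other coefficients.
With the change, N* = 0.0376/0.00386 = 9.74; it falls from 14.7.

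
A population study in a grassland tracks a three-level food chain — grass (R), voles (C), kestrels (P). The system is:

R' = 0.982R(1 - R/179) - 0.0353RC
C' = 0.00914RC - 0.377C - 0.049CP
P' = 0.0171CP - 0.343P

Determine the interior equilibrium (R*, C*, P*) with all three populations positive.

From dP/dt = 0: 0.0171C* = 0.343, so C* = 20.1.
From dR/dt = 0: 0.982(1 - R*/179) = 0.0353·20.1, giving R* = 179·(1 - 0.721) = 49.9.
From dC/dt = 0: 0.00914·49.9 - 0.377 = 0.049P*, so P* = 0.0794/0.049 = 1.62.

R* ≈ 49.9, C* ≈ 20.1, P* ≈ 1.62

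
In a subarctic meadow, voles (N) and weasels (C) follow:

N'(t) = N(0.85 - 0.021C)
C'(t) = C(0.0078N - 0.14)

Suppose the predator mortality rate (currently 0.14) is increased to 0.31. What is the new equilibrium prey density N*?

N* ≈ 39.7

At the interior fixed point, setting dC/dt = 0 with C > 0 fixes N* = (predator death rate)/(NC coefficient) — independent of the other coefficients.
With the change, N* = 0.31/0.0078 = 39.7; it rises from 17.9.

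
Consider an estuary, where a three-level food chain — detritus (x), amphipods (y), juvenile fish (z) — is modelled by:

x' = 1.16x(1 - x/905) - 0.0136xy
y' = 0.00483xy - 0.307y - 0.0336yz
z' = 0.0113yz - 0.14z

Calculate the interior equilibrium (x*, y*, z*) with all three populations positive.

From dz/dt = 0: 0.0113y* = 0.14, so y* = 12.4.
From dx/dt = 0: 1.16(1 - x*/905) = 0.0136·12.4, giving x* = 905·(1 - 0.145) = 774.
From dy/dt = 0: 0.00483·774 - 0.307 = 0.0336z*, so z* = 3.43/0.0336 = 102.

x* ≈ 774, y* ≈ 12.4, z* ≈ 102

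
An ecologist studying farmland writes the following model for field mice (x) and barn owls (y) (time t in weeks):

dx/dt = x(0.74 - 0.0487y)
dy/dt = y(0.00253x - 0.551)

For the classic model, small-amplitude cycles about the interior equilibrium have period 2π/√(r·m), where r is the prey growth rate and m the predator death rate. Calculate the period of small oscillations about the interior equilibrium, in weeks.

Here r = 0.74 and m = 0.551, so r·m = 0.408.
ω = √0.408 = 0.639 per week, hence T = 2π/ω ≈ 9.84 weeks.

T ≈ 9.84 weeks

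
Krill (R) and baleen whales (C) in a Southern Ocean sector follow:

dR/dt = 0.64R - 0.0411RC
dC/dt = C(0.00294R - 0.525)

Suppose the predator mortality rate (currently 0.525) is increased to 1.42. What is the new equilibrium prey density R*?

At the interior fixed point, setting dC/dt = 0 with C > 0 fixes R* = (predator death rate)/(RC coefficient) — independent of the other coefficients.
With the change, R* = 1.42/0.00294 = 483; it rises from 179.

R* ≈ 483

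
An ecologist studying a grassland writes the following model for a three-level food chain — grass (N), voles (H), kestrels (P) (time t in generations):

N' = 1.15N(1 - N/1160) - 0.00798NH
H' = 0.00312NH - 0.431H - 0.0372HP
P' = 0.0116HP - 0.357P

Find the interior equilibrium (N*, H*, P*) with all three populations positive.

N* ≈ 912, H* ≈ 30.8, P* ≈ 64.9

From dP/dt = 0: 0.0116H* = 0.357, so H* = 30.8.
From dN/dt = 0: 1.15(1 - N*/1160) = 0.00798·30.8, giving N* = 1160·(1 - 0.214) = 912.
From dH/dt = 0: 0.00312·912 - 0.431 = 0.0372P*, so P* = 2.42/0.0372 = 64.9.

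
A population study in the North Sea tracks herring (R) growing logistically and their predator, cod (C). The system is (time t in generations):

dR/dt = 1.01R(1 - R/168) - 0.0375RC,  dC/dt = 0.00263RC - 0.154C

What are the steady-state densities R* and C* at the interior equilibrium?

From dC/dt = 0 with C > 0: 0.00263R* = 0.154, so R* = 58.6.
Substitute into dR/dt = 0: 1.01(1 - 58.6/168) = 0.0375C*.
The bracket is 0.651, giving C* = 0.658/0.0375 = 17.5.

R* ≈ 58.6, C* ≈ 17.5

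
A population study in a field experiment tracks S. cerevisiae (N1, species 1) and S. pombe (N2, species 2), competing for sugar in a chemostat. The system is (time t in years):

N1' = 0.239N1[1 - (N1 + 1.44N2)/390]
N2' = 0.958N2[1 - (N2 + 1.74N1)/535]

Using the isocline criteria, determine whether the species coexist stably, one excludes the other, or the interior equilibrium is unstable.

Compare the nullcline intercepts: K1/α12 = 390/1.44 = 271 < K2 = 535; K2/α21 = 535/1.74 = 307 < K1 = 390.
Since both are reversed, neither can invade when rare; the interior point is a saddle.

unstable coexistence (outcome depends on initial conditions)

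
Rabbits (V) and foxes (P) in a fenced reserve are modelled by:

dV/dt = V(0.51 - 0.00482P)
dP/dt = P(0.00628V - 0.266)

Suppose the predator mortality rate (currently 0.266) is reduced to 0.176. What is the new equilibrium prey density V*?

V* ≈ 28

At the interior fixed point, setting dP/dt = 0 with P > 0 fixes V* = (predator death rate)/(VP coefficient) — independent of the other coefficients.
With the change, V* = 0.176/0.00628 = 28; it falls from 42.4.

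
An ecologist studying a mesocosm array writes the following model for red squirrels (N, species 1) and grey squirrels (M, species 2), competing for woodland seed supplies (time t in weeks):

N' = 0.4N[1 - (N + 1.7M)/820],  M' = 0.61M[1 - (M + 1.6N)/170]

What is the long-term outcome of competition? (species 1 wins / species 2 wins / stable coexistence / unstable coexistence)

Compare the nullcline intercepts: K1/α12 = 820/1.7 = 482 > K2 = 170; K2/α21 = 170/1.6 = 106 < K1 = 820.
Since the inequalities point opposite ways, species 1 can invade but species 2 cannot.

species 1 excludes species 2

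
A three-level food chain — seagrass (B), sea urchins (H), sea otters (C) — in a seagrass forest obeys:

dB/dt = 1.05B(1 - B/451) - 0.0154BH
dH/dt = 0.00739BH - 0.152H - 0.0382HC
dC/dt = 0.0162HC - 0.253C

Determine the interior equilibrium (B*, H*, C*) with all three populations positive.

B* ≈ 348, H* ≈ 15.6, C* ≈ 63.3

From dC/dt = 0: 0.0162H* = 0.253, so H* = 15.6.
From dB/dt = 0: 1.05(1 - B*/451) = 0.0154·15.6, giving B* = 451·(1 - 0.229) = 348.
From dH/dt = 0: 0.00739·348 - 0.152 = 0.0382C*, so C* = 2.42/0.0382 = 63.3.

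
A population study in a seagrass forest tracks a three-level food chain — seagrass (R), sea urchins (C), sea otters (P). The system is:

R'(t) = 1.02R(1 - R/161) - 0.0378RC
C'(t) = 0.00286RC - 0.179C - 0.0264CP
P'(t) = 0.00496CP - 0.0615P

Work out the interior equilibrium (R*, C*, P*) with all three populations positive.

R* ≈ 87, C* ≈ 12.4, P* ≈ 2.65

From dP/dt = 0: 0.00496C* = 0.0615, so C* = 12.4.
From dR/dt = 0: 1.02(1 - R*/161) = 0.0378·12.4, giving R* = 161·(1 - 0.459) = 87.
From dC/dt = 0: 0.00286·87 - 0.179 = 0.0264P*, so P* = 0.0699/0.0264 = 2.65.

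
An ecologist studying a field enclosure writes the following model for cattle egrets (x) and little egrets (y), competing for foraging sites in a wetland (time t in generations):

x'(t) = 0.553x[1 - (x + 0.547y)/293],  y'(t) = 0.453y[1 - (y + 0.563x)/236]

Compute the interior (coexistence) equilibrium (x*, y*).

x* ≈ 237, y* ≈ 103

Setting both brackets to zero gives the nullclines x + 0.547y = 293 and 0.563x + y = 236.
Substituting y = 236 - 0.563x into the first: x(1 - 0.547·0.563) = 293 - 0.547·236.
So x* = 164/0.692 = 237, and then y* = 236 - 0.563·237 = 103.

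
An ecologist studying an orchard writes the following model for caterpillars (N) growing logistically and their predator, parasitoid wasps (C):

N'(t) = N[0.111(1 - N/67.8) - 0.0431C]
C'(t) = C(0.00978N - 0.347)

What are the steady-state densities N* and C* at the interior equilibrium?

N* ≈ 35.5, C* ≈ 1.23

From dC/dt = 0 with C > 0: 0.00978N* = 0.347, so N* = 35.5.
Substitute into dN/dt = 0: 0.111(1 - 35.5/67.8) = 0.0431C*.
The bracket is 0.477, giving C* = 0.0529/0.0431 = 1.23.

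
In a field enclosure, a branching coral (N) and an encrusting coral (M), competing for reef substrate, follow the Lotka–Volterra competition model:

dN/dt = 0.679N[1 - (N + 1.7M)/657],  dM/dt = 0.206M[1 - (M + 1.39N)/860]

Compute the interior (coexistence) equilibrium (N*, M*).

Setting both brackets to zero gives the nullclines N + 1.7M = 657 and 1.39N + M = 860.
Substituting M = 860 - 1.39N into the first: N(1 - 1.7·1.39) = 657 - 1.7·860.
So N* = -805/-1.36 = 591, and then M* = 860 - 1.39·591 = 39.1.

N* ≈ 591, M* ≈ 39.1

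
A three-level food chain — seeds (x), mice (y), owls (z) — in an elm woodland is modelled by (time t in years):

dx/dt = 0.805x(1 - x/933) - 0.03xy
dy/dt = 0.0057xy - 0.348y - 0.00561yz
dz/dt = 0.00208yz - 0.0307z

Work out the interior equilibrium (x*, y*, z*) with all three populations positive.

From dz/dt = 0: 0.00208y* = 0.0307, so y* = 14.8.
From dx/dt = 0: 0.805(1 - x*/933) = 0.03·14.8, giving x* = 933·(1 - 0.55) = 420.
From dy/dt = 0: 0.0057·420 - 0.348 = 0.00561z*, so z* = 2.04/0.00561 = 365.

x* ≈ 420, y* ≈ 14.8, z* ≈ 365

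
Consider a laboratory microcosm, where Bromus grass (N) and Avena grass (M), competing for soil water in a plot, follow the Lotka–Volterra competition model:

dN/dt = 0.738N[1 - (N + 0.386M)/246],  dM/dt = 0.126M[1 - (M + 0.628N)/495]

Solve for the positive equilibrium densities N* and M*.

N* ≈ 72.5, M* ≈ 449

Setting both brackets to zero gives the nullclines N + 0.386M = 246 and 0.628N + M = 495.
Substituting M = 495 - 0.628N into the first: N(1 - 0.386·0.628) = 246 - 0.386·495.
So N* = 54.9/0.758 = 72.5, and then M* = 495 - 0.628·72.5 = 449.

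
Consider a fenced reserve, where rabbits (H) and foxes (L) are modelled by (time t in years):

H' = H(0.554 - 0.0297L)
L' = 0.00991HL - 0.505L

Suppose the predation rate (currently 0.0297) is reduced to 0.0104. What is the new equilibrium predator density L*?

At the interior fixed point, setting dH/dt = 0 with H > 0 fixes L* = (prey growth rate)/(HL coefficient) — independent of the other coefficients.
With the change, L* = 0.554/0.0104 = 53.3; it rises from 18.7.

L* ≈ 53.3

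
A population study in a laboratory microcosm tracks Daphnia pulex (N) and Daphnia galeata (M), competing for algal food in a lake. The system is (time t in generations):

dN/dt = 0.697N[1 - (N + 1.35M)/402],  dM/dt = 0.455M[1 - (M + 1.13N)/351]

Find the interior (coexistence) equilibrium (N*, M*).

Setting both brackets to zero gives the nullclines N + 1.35M = 402 and 1.13N + M = 351.
Substituting M = 351 - 1.13N into the first: N(1 - 1.35·1.13) = 402 - 1.35·351.
So N* = -71.9/-0.525 = 137, and then M* = 351 - 1.13·137 = 196.

N* ≈ 137, M* ≈ 196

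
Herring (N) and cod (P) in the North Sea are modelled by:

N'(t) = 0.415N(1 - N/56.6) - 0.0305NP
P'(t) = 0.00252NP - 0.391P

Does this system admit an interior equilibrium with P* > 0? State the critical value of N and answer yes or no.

The predator equation gives dP/dt > 0 only when N > 0.391/0.00252 = 155.
Without the predator, N → K = 56.6. Since 56.6 < 155, the predator cannot invade.

Threshold N = 155; K < 155, so no, the predator goes extinct.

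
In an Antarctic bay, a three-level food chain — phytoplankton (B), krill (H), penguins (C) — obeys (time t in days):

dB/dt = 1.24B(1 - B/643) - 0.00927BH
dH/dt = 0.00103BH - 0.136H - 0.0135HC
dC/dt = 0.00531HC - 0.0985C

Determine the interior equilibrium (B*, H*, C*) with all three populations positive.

B* ≈ 554, H* ≈ 18.5, C* ≈ 32.2

From dC/dt = 0: 0.00531H* = 0.0985, so H* = 18.5.
From dB/dt = 0: 1.24(1 - B*/643) = 0.00927·18.5, giving B* = 643·(1 - 0.139) = 554.
From dH/dt = 0: 0.00103·554 - 0.136 = 0.0135C*, so C* = 0.434/0.0135 = 32.2.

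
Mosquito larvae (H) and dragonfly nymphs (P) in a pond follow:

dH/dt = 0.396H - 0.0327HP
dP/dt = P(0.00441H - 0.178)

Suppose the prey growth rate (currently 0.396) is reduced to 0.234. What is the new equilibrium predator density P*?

P* ≈ 7.16

At the interior fixed point, setting dH/dt = 0 with H > 0 fixes P* = (prey growth rate)/(HP coefficient) — independent of the other coefficients.
With the change, P* = 0.234/0.0327 = 7.16; it falls from 12.1.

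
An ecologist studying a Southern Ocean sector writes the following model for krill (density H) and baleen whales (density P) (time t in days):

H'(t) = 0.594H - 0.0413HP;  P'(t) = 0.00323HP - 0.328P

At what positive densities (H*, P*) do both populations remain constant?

H* ≈ 102, P* ≈ 14.4

Set dP/dt = 0 with P > 0: 0.00323H - 0.328 = 0, so H* = 0.328/0.00323 = 102.
Set dH/dt = 0 with H > 0: 0.594 - 0.0413P = 0, so P* = 0.594/0.0413 = 14.4.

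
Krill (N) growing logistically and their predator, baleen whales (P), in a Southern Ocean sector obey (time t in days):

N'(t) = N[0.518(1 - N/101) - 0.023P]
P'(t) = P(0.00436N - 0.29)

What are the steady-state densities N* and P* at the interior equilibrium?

N* ≈ 66.5, P* ≈ 7.69

From dP/dt = 0 with P > 0: 0.00436N* = 0.29, so N* = 66.5.
Substitute into dN/dt = 0: 0.518(1 - 66.5/101) = 0.023P*.
The bracket is 0.341, giving P* = 0.177/0.023 = 7.69.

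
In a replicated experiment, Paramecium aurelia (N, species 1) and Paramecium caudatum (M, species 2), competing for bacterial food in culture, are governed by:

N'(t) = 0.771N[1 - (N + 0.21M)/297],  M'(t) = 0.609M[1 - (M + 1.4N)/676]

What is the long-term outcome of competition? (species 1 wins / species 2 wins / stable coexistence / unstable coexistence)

stable coexistence

Compare the nullcline intercepts: K1/α12 = 297/0.21 = 1410 > K2 = 676; K2/α21 = 676/1.4 = 483 > K1 = 297.
Since both inequalities hold, each species can invade when rare, so the interior equilibrium is stable.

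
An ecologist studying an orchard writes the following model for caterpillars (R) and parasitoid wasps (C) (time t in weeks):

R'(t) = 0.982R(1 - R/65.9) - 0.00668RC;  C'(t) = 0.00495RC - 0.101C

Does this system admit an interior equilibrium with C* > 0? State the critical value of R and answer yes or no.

The predator equation gives dC/dt > 0 only when R > 0.101/0.00495 = 20.4.
Without the predator, R → K = 65.9. Since 65.9 > 20.4, the predator can invade and persist.

Threshold R = 20.4; K > 20.4, so yes, the predator persists.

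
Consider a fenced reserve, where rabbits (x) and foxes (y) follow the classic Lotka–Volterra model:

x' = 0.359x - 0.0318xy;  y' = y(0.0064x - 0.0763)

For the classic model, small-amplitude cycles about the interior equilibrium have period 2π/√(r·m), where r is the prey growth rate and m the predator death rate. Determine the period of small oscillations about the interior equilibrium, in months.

Here r = 0.359 and m = 0.0763, so r·m = 0.0274.
ω = √0.0274 = 0.166 per month, hence T = 2π/ω ≈ 38 months.

T ≈ 38 months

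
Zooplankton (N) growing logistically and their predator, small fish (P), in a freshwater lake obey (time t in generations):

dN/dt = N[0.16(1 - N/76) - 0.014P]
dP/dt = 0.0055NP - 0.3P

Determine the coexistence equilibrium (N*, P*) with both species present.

From dP/dt = 0 with P > 0: 0.0055N* = 0.3, so N* = 54.5.
Substitute into dN/dt = 0: 0.16(1 - 54.5/76) = 0.014P*.
The bracket is 0.282, giving P* = 0.0452/0.014 = 3.23.

N* ≈ 54.5, P* ≈ 3.23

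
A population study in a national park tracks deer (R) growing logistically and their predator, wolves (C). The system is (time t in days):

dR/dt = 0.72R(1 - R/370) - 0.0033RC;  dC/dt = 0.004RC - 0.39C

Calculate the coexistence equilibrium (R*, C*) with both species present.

From dC/dt = 0 with C > 0: 0.004R* = 0.39, so R* = 97.5.
Substitute into dR/dt = 0: 0.72(1 - 97.5/370) = 0.0033C*.
The bracket is 0.736, giving C* = 0.53/0.0033 = 161.

R* ≈ 97.5, C* ≈ 161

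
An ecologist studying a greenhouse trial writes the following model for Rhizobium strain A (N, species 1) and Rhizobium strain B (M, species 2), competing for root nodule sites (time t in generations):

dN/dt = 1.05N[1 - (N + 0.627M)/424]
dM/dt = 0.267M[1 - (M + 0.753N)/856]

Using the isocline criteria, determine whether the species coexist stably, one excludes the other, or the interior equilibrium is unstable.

species 2 excludes species 1

Compare the nullcline intercepts: K1/α12 = 424/0.627 = 676 < K2 = 856; K2/α21 = 856/0.753 = 1140 > K1 = 424.
Since the inequalities point opposite ways, species 2 can invade but species 1 cannot.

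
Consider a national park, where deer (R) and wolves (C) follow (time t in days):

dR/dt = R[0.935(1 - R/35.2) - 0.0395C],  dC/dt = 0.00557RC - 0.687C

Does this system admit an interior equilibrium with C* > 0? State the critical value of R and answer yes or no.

Threshold R = 123; K < 123, so no, the predator goes extinct.

The predator equation gives dC/dt > 0 only when R > 0.687/0.00557 = 123.
Without the predator, R → K = 35.2. Since 35.2 < 123, the predator cannot invade.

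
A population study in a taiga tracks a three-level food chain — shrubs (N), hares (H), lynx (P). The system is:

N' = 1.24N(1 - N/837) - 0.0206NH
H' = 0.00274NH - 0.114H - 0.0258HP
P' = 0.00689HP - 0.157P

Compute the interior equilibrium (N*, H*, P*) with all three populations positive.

N* ≈ 520, H* ≈ 22.8, P* ≈ 50.8

From dP/dt = 0: 0.00689H* = 0.157, so H* = 22.8.
From dN/dt = 0: 1.24(1 - N*/837) = 0.0206·22.8, giving N* = 837·(1 - 0.379) = 520.
From dH/dt = 0: 0.00274·520 - 0.114 = 0.0258P*, so P* = 1.31/0.0258 = 50.8.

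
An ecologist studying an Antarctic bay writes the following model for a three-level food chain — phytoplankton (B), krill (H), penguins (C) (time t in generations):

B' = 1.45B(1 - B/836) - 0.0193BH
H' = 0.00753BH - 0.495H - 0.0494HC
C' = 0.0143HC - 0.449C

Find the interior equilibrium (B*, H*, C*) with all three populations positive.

B* ≈ 487, H* ≈ 31.4, C* ≈ 64.2

From dC/dt = 0: 0.0143H* = 0.449, so H* = 31.4.
From dB/dt = 0: 1.45(1 - B*/836) = 0.0193·31.4, giving B* = 836·(1 - 0.418) = 487.
From dH/dt = 0: 0.00753·487 - 0.495 = 0.0494C*, so C* = 3.17/0.0494 = 64.2.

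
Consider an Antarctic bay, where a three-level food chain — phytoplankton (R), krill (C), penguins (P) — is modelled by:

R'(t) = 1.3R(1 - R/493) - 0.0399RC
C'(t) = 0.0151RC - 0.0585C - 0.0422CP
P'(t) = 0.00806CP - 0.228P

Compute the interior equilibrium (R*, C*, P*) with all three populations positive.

From dP/dt = 0: 0.00806C* = 0.228, so C* = 28.3.
From dR/dt = 0: 1.3(1 - R*/493) = 0.0399·28.3, giving R* = 493·(1 - 0.868) = 65.
From dC/dt = 0: 0.0151·65 - 0.0585 = 0.0422P*, so P* = 0.923/0.0422 = 21.9.

R* ≈ 65, C* ≈ 28.3, P* ≈ 21.9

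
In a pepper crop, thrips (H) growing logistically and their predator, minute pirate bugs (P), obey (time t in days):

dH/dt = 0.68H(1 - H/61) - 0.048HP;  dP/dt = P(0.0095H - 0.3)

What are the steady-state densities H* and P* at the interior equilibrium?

From dP/dt = 0 with P > 0: 0.0095H* = 0.3, so H* = 31.6.
Substitute into dH/dt = 0: 0.68(1 - 31.6/61) = 0.048P*.
The bracket is 0.482, giving P* = 0.328/0.048 = 6.83.

H* ≈ 31.6, P* ≈ 6.83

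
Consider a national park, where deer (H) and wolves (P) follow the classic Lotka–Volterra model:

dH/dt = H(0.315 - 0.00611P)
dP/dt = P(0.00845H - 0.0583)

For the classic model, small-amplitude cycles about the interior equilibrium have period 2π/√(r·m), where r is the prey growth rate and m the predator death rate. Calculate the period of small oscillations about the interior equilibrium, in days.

Here r = 0.315 and m = 0.0583, so r·m = 0.0184.
ω = √0.0184 = 0.136 per day, hence T = 2π/ω ≈ 46.4 days.

T ≈ 46.4 days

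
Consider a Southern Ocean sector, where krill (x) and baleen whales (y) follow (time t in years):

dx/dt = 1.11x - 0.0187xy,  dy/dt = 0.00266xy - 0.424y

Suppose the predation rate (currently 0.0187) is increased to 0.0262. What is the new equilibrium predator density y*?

At the interior fixed point, setting dx/dt = 0 with x > 0 fixes y* = (prey growth rate)/(xy coefficient) — independent of the other coefficients.
With the change, y* = 1.11/0.0262 = 42.4; it falls from 59.4.

y* ≈ 42.4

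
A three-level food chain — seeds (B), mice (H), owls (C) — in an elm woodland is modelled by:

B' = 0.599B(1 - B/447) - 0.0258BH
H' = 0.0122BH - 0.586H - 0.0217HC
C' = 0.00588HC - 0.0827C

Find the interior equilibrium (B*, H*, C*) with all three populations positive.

From dC/dt = 0: 0.00588H* = 0.0827, so H* = 14.1.
From dB/dt = 0: 0.599(1 - B*/447) = 0.0258·14.1, giving B* = 447·(1 - 0.606) = 176.
From dH/dt = 0: 0.0122·176 - 0.586 = 0.0217C*, so C* = 1.56/0.0217 = 72.1.

B* ≈ 176, H* ≈ 14.1, C* ≈ 72.1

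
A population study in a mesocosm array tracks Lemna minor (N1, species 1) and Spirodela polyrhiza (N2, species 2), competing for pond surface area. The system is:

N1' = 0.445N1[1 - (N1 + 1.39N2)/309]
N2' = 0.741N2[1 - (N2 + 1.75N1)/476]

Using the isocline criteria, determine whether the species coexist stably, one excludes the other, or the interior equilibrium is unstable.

unstable coexistence (outcome depends on initial conditions)

Compare the nullcline intercepts: K1/α12 = 309/1.39 = 222 < K2 = 476; K2/α21 = 476/1.75 = 272 < K1 = 309.
Since both are reversed, neither can invade when rare; the interior point is a saddle.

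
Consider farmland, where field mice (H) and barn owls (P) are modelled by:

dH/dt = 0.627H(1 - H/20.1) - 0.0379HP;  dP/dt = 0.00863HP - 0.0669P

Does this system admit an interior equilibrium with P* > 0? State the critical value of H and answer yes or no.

The predator equation gives dP/dt > 0 only when H > 0.0669/0.00863 = 7.75.
Without the predator, H → K = 20.1. Since 20.1 > 7.75, the predator can invade and persist.

Threshold H = 7.75; K > 7.75, so yes, the predator persists.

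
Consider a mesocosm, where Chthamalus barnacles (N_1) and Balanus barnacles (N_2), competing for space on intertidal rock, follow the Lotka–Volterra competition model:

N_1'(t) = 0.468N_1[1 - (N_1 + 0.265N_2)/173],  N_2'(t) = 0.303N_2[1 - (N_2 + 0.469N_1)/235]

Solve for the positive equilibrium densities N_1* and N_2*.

Setting both brackets to zero gives the nullclines N_1 + 0.265N_2 = 173 and 0.469N_1 + N_2 = 235.
Substituting N_2 = 235 - 0.469N_1 into the first: N_1(1 - 0.265·0.469) = 173 - 0.265·235.
So N_1* = 111/0.876 = 126, and then N_2* = 235 - 0.469·126 = 176.

N_1* ≈ 126, N_2* ≈ 176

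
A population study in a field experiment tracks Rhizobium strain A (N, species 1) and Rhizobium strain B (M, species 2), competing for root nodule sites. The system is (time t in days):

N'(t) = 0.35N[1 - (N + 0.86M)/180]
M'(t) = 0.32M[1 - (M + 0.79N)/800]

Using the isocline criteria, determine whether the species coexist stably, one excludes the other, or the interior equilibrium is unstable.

Compare the nullcline intercepts: K1/α12 = 180/0.86 = 209 < K2 = 800; K2/α21 = 800/0.79 = 1010 > K1 = 180.
Since the inequalities point opposite ways, species 2 can invade but species 1 cannot.

species 2 excludes species 1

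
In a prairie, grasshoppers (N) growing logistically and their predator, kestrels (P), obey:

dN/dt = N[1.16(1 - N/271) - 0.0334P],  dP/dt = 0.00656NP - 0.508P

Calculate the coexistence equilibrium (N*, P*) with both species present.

N* ≈ 77.4, P* ≈ 24.8

From dP/dt = 0 with P > 0: 0.00656N* = 0.508, so N* = 77.4.
Substitute into dN/dt = 0: 1.16(1 - 77.4/271) = 0.0334P*.
The bracket is 0.714, giving P* = 0.829/0.0334 = 24.8.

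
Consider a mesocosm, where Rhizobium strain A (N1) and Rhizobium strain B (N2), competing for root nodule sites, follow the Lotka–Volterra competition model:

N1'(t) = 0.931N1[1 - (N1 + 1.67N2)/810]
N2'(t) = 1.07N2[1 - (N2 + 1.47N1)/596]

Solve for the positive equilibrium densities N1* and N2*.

N1* ≈ 127, N2* ≈ 409

Setting both brackets to zero gives the nullclines N1 + 1.67N2 = 810 and 1.47N1 + N2 = 596.
Substituting N2 = 596 - 1.47N1 into the first: N1(1 - 1.67·1.47) = 810 - 1.67·596.
So N1* = -185/-1.45 = 127, and then N2* = 596 - 1.47·127 = 409.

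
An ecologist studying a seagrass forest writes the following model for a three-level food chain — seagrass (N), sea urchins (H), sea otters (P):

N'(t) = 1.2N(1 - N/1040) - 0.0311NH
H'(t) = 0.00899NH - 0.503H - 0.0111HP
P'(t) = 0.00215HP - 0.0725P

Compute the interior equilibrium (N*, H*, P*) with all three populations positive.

N* ≈ 131, H* ≈ 33.7, P* ≈ 60.9

From dP/dt = 0: 0.00215H* = 0.0725, so H* = 33.7.
From dN/dt = 0: 1.2(1 - N*/1040) = 0.0311·33.7, giving N* = 1040·(1 - 0.874) = 131.
From dH/dt = 0: 0.00899·131 - 0.503 = 0.0111P*, so P* = 0.676/0.0111 = 60.9.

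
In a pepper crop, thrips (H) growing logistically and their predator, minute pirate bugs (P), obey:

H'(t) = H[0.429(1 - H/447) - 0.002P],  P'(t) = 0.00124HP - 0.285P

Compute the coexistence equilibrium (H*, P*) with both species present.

From dP/dt = 0 with P > 0: 0.00124H* = 0.285, so H* = 230.
Substitute into dH/dt = 0: 0.429(1 - 230/447) = 0.002P*.
The bracket is 0.486, giving P* = 0.208/0.002 = 104.

H* ≈ 230, P* ≈ 104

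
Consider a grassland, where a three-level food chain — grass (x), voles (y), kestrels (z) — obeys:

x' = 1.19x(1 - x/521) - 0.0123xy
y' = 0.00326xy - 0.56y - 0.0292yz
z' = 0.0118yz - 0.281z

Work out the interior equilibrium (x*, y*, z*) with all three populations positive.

From dz/dt = 0: 0.0118y* = 0.281, so y* = 23.8.
From dx/dt = 0: 1.19(1 - x*/521) = 0.0123·23.8, giving x* = 521·(1 - 0.246) = 393.
From dy/dt = 0: 0.00326·393 - 0.56 = 0.0292z*, so z* = 0.72/0.0292 = 24.7.

x* ≈ 393, y* ≈ 23.8, z* ≈ 24.7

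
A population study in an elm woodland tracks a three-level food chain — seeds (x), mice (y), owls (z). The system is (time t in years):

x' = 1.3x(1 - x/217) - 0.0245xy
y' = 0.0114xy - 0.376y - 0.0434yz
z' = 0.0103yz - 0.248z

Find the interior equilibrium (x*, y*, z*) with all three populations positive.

From dz/dt = 0: 0.0103y* = 0.248, so y* = 24.1.
From dx/dt = 0: 1.3(1 - x*/217) = 0.0245·24.1, giving x* = 217·(1 - 0.454) = 119.
From dy/dt = 0: 0.0114·119 - 0.376 = 0.0434z*, so z* = 0.975/0.0434 = 22.5.

x* ≈ 119, y* ≈ 24.1, z* ≈ 22.5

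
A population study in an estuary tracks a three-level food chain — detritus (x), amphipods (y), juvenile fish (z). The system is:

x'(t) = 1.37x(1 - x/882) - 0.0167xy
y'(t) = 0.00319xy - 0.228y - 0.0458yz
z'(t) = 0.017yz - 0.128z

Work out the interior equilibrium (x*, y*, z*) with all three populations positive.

x* ≈ 801, y* ≈ 7.53, z* ≈ 50.8

From dz/dt = 0: 0.017y* = 0.128, so y* = 7.53.
From dx/dt = 0: 1.37(1 - x*/882) = 0.0167·7.53, giving x* = 882·(1 - 0.0918) = 801.
From dy/dt = 0: 0.00319·801 - 0.228 = 0.0458z*, so z* = 2.33/0.0458 = 50.8.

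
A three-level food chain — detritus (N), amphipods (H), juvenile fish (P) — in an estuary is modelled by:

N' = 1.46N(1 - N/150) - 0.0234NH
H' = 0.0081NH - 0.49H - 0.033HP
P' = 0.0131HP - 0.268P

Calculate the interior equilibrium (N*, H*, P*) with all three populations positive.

N* ≈ 101, H* ≈ 20.5, P* ≈ 9.9

From dP/dt = 0: 0.0131H* = 0.268, so H* = 20.5.
From dN/dt = 0: 1.46(1 - N*/150) = 0.0234·20.5, giving N* = 150·(1 - 0.328) = 101.
From dH/dt = 0: 0.0081·101 - 0.49 = 0.033P*, so P* = 0.327/0.033 = 9.9.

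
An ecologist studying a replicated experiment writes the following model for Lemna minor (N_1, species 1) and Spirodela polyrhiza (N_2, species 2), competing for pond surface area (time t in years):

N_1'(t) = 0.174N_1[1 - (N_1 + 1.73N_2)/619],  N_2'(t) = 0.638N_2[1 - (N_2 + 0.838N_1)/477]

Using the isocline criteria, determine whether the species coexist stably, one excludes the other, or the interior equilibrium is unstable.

unstable coexistence (outcome depends on initial conditions)

Compare the nullcline intercepts: K1/α12 = 619/1.73 = 358 < K2 = 477; K2/α21 = 477/0.838 = 569 < K1 = 619.
Since both are reversed, neither can invade when rare; the interior point is a saddle.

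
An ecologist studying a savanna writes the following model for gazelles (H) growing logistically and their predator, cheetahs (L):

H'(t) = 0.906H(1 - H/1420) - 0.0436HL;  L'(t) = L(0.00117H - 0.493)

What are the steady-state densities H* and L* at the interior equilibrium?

From dL/dt = 0 with L > 0: 0.00117H* = 0.493, so H* = 421.
Substitute into dH/dt = 0: 0.906(1 - 421/1420) = 0.0436L*.
The bracket is 0.703, giving L* = 0.637/0.0436 = 14.6.

H* ≈ 421, L* ≈ 14.6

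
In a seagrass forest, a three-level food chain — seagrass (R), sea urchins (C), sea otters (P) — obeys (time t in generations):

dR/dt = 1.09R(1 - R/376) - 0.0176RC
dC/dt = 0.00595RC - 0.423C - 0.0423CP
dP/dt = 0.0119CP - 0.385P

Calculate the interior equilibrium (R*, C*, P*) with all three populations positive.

From dP/dt = 0: 0.0119C* = 0.385, so C* = 32.4.
From dR/dt = 0: 1.09(1 - R*/376) = 0.0176·32.4, giving R* = 376·(1 - 0.522) = 180.
From dC/dt = 0: 0.00595·180 - 0.423 = 0.0423P*, so P* = 0.645/0.0423 = 15.3.

R* ≈ 180, C* ≈ 32.4, P* ≈ 15.3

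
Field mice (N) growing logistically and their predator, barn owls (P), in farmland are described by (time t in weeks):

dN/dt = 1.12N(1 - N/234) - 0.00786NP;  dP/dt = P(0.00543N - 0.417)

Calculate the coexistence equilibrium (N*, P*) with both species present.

From dP/dt = 0 with P > 0: 0.00543N* = 0.417, so N* = 76.8.
Substitute into dN/dt = 0: 1.12(1 - 76.8/234) = 0.00786P*.
The bracket is 0.672, giving P* = 0.752/0.00786 = 95.7.

N* ≈ 76.8, P* ≈ 95.7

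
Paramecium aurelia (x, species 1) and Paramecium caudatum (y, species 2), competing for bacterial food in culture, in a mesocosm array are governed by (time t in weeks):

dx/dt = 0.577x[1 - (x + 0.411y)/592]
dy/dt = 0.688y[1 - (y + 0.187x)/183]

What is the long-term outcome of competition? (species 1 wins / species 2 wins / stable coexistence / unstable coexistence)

stable coexistence

Compare the nullcline intercepts: K1/α12 = 592/0.411 = 1440 > K2 = 183; K2/α21 = 183/0.187 = 979 > K1 = 592.
Since both inequalities hold, each species can invade when rare, so the interior equilibrium is stable.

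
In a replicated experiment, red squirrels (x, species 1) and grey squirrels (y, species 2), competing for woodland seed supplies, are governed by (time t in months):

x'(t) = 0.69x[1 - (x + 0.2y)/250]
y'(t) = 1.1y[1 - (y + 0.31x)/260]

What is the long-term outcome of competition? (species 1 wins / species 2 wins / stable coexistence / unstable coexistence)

Compare the nullcline intercepts: K1/α12 = 250/0.2 = 1250 > K2 = 260; K2/α21 = 260/0.31 = 839 > K1 = 250.
Since both inequalities hold, each species can invade when rare, so the interior equilibrium is stable.

stable coexistence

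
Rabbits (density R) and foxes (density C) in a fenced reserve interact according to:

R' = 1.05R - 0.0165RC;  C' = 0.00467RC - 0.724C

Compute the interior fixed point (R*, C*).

R* ≈ 155, C* ≈ 63.6

Set dC/dt = 0 with C > 0: 0.00467R - 0.724 = 0, so R* = 0.724/0.00467 = 155.
Set dR/dt = 0 with R > 0: 1.05 - 0.0165C = 0, so C* = 1.05/0.0165 = 63.6.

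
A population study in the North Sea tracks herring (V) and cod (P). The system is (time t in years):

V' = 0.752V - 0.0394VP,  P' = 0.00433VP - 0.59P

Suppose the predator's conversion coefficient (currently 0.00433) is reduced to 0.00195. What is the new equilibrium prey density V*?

At the interior fixed point, setting dP/dt = 0 with P > 0 fixes V* = (predator death rate)/(VP coefficient) — independent of the other coefficients.
With the change, V* = 0.59/0.00195 = 303; it rises from 136.

V* ≈ 303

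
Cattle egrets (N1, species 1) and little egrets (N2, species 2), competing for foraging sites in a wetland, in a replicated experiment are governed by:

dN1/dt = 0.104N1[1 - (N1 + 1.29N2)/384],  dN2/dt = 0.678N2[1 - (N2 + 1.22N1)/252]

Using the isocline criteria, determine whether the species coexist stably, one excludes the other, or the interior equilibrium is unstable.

species 1 excludes species 2

Compare the nullcline intercepts: K1/α12 = 384/1.29 = 298 > K2 = 252; K2/α21 = 252/1.22 = 207 < K1 = 384.
Since the inequalities point opposite ways, species 1 can invade but species 2 cannot.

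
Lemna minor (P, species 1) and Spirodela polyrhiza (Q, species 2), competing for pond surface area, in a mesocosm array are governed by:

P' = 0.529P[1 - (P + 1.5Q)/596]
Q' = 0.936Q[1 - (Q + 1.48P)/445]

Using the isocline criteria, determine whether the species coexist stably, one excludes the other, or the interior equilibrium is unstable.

Compare the nullcline intercepts: K1/α12 = 596/1.5 = 397 < K2 = 445; K2/α21 = 445/1.48 = 301 < K1 = 596.
Since both are reversed, neither can invade when rare; the interior point is a saddle.

unstable coexistence (outcome depends on initial conditions)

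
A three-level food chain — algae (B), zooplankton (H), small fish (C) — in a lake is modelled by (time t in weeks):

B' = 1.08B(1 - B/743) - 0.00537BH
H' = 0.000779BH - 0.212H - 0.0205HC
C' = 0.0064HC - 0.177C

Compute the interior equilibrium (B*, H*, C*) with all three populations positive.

From dC/dt = 0: 0.0064H* = 0.177, so H* = 27.7.
From dB/dt = 0: 1.08(1 - B*/743) = 0.00537·27.7, giving B* = 743·(1 - 0.138) = 641.
From dH/dt = 0: 0.000779·641 - 0.212 = 0.0205C*, so C* = 0.287/0.0205 = 14.

B* ≈ 641, H* ≈ 27.7, C* ≈ 14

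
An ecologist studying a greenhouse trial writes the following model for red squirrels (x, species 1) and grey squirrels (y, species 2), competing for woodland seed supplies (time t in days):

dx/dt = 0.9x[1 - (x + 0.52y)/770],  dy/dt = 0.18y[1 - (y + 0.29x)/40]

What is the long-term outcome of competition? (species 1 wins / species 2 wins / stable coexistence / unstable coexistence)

species 1 excludes species 2

Compare the nullcline intercepts: K1/α12 = 770/0.52 = 1480 > K2 = 40; K2/α21 = 40/0.29 = 138 < K1 = 770.
Since the inequalities point opposite ways, species 1 can invade but species 2 cannot.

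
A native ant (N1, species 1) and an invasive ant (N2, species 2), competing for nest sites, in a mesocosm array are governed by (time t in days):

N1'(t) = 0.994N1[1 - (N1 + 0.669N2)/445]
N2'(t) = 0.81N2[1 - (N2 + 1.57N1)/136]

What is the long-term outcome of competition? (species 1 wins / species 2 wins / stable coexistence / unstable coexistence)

species 1 excludes species 2

Compare the nullcline intercepts: K1/α12 = 445/0.669 = 665 > K2 = 136; K2/α21 = 136/1.57 = 86.6 < K1 = 445.
Since the inequalities point opposite ways, species 1 can invade but species 2 cannot.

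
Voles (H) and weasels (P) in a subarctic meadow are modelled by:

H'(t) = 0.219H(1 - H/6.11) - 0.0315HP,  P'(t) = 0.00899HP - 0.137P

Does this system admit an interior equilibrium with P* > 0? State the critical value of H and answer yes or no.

The predator equation gives dP/dt > 0 only when H > 0.137/0.00899 = 15.2.
Without the predator, H → K = 6.11. Since 6.11 < 15.2, the predator cannot invade.

Threshold H = 15.2; K < 15.2, so no, the predator goes extinct.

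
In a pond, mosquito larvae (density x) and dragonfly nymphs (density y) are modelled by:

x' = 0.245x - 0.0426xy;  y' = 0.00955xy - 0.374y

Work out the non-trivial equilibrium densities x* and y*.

Set dy/dt = 0 with y > 0: 0.00955x - 0.374 = 0, so x* = 0.374/0.00955 = 39.2.
Set dx/dt = 0 with x > 0: 0.245 - 0.0426y = 0, so y* = 0.245/0.0426 = 5.75.

x* ≈ 39.2, y* ≈ 5.75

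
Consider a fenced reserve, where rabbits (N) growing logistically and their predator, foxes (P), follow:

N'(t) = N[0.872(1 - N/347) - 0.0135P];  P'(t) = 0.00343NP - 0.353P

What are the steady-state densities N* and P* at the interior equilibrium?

N* ≈ 103, P* ≈ 45.4

From dP/dt = 0 with P > 0: 0.00343N* = 0.353, so N* = 103.
Substitute into dN/dt = 0: 0.872(1 - 103/347) = 0.0135P*.
The bracket is 0.703, giving P* = 0.613/0.0135 = 45.4.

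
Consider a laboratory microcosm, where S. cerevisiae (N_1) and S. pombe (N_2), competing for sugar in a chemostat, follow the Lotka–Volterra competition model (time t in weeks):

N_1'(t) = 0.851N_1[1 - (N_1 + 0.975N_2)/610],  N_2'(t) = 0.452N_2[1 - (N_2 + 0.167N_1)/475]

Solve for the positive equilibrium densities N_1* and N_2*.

N_1* ≈ 175, N_2* ≈ 446

Setting both brackets to zero gives the nullclines N_1 + 0.975N_2 = 610 and 0.167N_1 + N_2 = 475.
Substituting N_2 = 475 - 0.167N_1 into the first: N_1(1 - 0.975·0.167) = 610 - 0.975·475.
So N_1* = 147/0.837 = 175, and then N_2* = 475 - 0.167·175 = 446.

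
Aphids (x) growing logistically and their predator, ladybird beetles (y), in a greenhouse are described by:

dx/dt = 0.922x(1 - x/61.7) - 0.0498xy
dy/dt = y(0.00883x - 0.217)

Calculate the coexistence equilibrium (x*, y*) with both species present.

From dy/dt = 0 with y > 0: 0.00883x* = 0.217, so x* = 24.6.
Substitute into dx/dt = 0: 0.922(1 - 24.6/61.7) = 0.0498y*.
The bracket is 0.602, giving y* = 0.555/0.0498 = 11.1.

x* ≈ 24.6, y* ≈ 11.1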